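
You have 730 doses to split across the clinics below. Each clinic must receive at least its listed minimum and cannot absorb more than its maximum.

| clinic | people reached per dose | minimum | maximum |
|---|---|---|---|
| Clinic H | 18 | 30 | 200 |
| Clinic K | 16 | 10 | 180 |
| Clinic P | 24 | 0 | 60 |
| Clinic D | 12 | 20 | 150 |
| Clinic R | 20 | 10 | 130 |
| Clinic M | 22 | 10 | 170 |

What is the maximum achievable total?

Meeting every minimum uses 30+10+0+20+10+10 = 80 doses, leaving 650.
Order the clinics by people reached per dose: Clinic P 24 > Clinic M 22 > Clinic R 20 > Clinic H 18 > Clinic K 16 > Clinic D 12.
Give Clinic P 60 more to hit its cap of 60 ; 590 left.
Clinic M: +160 to 170 (cap) ; 430 left.
Give Clinic R 120 more to hit its cap of 130 ; 310 left.
Clinic H: +170 to 200 (cap) ; 140 left.
Only 140 left; Clinic K takes them to reach 150.
Total = 18×200 + 16×150 + 24×60 + 12×20 + 20×130 + 22×170 = 14020.

14020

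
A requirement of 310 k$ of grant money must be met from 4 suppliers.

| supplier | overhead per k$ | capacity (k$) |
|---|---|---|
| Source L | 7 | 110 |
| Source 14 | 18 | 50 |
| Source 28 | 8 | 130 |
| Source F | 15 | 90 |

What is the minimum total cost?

Use suppliers in increasing cost order.
Source L (7): use full 110 — 200 k$ to go.
Source 28 at 8: take all 130 k$ — 70 still needed.
Source F at 15: take 70 of its 90 — requirement met.
Source 14: unused.
Cost = 110×7 + 130×8 + 70×15 = 2860.

2860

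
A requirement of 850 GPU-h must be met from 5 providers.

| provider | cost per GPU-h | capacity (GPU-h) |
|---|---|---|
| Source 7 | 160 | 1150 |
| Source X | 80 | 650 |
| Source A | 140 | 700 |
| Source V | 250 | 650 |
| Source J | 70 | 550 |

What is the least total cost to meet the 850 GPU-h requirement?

62500

Cheapest first:
Source J (70): use full 550 → 300 GPU-h to go.
Source X at 80: take 300 of its 650 → requirement met.
Source A, Source 7, Source V: unused.
Cost = 550×70 + 300×80 = 62500.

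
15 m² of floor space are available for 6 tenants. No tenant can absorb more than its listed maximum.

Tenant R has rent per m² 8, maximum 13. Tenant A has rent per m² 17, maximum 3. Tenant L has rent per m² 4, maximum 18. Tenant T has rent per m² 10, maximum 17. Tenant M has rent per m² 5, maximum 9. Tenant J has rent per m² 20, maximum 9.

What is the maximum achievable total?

261

Order the tenants by rent per m²: Tenant J 20 > Tenant A 17 > Tenant T 10 > Tenant R 8 > Tenant M 5 > Tenant L 4.
Give Tenant J 9 to hit its cap of 9 — 6 left.
Give Tenant A 3 to hit its cap of 3 — 3 left.
Tenant T has room for 17 but only 3 remain, so it gets 3.
Total = 17×3 + 10×3 + 20×9 = 261.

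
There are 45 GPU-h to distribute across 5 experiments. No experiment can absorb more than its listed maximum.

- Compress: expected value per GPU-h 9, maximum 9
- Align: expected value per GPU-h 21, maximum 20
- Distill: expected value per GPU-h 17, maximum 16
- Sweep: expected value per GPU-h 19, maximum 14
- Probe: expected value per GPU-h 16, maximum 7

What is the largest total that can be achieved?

873

Order the experiments by expected value per GPU-h: Align 21 > Sweep 19 > Distill 17 > Probe 16 > Compress 9.
Align takes 20 to reach its cap of 20 ; 25 left.
Give Sweep 14 to hit its cap of 14 ; 11 left.
Distill: +11 (room for 16) → 11. Pool exhausted.
Total = 21×20 + 17×11 + 19×14 = 873.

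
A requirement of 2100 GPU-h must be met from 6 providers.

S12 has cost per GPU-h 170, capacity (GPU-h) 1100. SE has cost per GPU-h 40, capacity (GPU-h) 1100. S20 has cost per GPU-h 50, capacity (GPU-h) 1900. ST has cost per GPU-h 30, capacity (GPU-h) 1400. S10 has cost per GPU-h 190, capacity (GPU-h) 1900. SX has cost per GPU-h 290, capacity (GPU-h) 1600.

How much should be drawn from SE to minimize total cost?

700

Use providers in increasing cost order.
ST (30): use full 1400 ; 700 GPU-h to go.
Take 700 from SE at 40 to finish.
S20, S12, S10, SX: unused.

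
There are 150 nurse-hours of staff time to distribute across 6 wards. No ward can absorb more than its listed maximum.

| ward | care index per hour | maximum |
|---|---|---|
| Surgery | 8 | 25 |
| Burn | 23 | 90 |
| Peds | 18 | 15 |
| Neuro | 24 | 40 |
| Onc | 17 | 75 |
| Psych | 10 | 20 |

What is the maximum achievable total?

3385

Highest care index per hour first: Neuro 24 > Burn 23 > Peds 18 > Onc 17 > Psych 10 > Surgery 8.
Neuro: +40 to 40 (cap) ; 110 left.
Burn takes 90 to reach its cap of 90 ; 20 left.
Give Peds 15 to hit its cap of 15 ; 5 left.
Only 5 left; Onc takes them to reach 5.
Total = 23×90 + 18×15 + 24×40 + 17×5 = 3385.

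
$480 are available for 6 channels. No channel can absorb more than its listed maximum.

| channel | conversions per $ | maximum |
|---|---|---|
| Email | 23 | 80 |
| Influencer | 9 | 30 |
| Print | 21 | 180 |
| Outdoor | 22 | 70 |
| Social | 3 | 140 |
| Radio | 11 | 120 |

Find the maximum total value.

Rank by conversions per $: Email 23 > Outdoor 22 > Print 21 > Radio 11 > Influencer 9 > Social 3.
Email takes 80 to reach its cap of 80 — 400 left.
Outdoor: +70 to 70 (cap) — 330 left.
Give Print 180 to hit its cap of 180 — 150 left.
Radio: +120 to 120 (cap) — 30 left.
Influencer: +30 to 30 (cap) — 0 left.
Total = 23×80 + 9×30 + 21×180 + 22×70 + 11×120 = 8750.

8750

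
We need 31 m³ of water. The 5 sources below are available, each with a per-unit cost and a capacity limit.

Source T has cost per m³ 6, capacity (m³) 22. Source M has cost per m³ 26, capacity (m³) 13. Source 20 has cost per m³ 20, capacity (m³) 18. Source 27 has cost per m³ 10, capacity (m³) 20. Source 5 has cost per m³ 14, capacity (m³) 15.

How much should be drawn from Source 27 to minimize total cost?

Fill from the cheapest source first.
Source T at 6: take all 22 m³ → 9 still needed.
Take 9 from Source 27 at 10 to finish.
Source 5, Source 20, Source M: unused.

9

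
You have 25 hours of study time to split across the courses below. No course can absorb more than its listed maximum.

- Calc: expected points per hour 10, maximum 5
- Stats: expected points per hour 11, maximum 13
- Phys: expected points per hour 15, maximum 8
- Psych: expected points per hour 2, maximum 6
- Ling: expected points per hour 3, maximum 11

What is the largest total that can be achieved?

Order the courses by expected points per hour: Phys 15 > Stats 11 > Calc 10 > Ling 3 > Psych 2.
Give Phys 8 to hit its cap of 8 → 17 left.
Give Stats 13 to hit its cap of 13 → 4 left.
Only 4 left; Calc takes them to reach 4.
Total = 10×4 + 11×13 + 15×8 = 303.

303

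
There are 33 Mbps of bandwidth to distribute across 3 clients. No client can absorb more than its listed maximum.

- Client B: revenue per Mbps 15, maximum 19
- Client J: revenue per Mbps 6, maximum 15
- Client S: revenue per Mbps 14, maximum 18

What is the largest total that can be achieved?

481

Highest revenue per Mbps first: Client B 15 > Client S 14 > Client J 6.
Client B takes 19 to reach its cap of 19 ; 14 left.
Client S has room for 18 but only 14 remain, so it gets 14.
Total = 15×19 + 14×14 = 481.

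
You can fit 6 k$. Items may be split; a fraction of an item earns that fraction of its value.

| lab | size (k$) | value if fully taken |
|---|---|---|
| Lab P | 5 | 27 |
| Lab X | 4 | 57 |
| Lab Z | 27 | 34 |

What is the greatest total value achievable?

Rank by value-to-size ratio: Lab X 57/4≈14.2, Lab P 27/5≈5.4, Lab Z 34/27≈1.26.
Take all of Lab X (4 k$, value 57) → 2 k$ left.
Fill the last 2 k$ with part of Lab P: 2/5 of it earns 10.8.
Total value = 67.8.

67.8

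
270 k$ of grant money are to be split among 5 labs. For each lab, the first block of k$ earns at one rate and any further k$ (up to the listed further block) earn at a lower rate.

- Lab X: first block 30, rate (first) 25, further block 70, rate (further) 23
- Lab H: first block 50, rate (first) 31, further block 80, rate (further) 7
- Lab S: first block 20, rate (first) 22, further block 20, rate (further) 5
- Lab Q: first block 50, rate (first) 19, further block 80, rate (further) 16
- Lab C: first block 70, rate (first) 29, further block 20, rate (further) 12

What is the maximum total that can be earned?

Treat each block as its own option and order by rate: Lab H/T1 31 > Lab C/T1 29 > Lab X/T1 25 > Lab X/T2 23 > Lab S/T1 22 > Lab Q/T1 19 > Lab Q/T2 16 > Lab C/T2 12 > Lab H/T2 7 > Lab S/T2 5.
Lab H/T1 (31): +50 → 220 left.
Lab C T1 at 29: fill all 70 → 150 left.
Fill Lab X T1 block (30 at 25) → 120 left.
Lab X/T2 (23): +70 → 50 left.
Fill Lab S T1 block (20 at 22) → 30 left.
30 remain; put them into Lab Q T1 at 19.
Total = 31×50 + 29×70 + 25×30 + 23×70 + 22×20 + 19×30 = 6950.

6950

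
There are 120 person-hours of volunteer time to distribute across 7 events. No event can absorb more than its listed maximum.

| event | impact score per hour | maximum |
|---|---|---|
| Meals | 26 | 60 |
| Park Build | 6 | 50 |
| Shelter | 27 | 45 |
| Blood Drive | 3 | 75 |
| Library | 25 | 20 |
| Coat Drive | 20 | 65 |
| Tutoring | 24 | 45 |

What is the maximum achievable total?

Order the events by impact score per hour: Shelter 27 > Meals 26 > Library 25 > Tutoring 24 > Coat Drive 20 > Park Build 6 > Blood Drive 3.
Shelter takes 45 to reach its cap of 45 → 75 left.
Meals: +60 to 60 (cap) → 15 left.
Only 15 left; Library takes them to reach 15.
Total = 26×60 + 27×45 + 25×15 = 3150.

3150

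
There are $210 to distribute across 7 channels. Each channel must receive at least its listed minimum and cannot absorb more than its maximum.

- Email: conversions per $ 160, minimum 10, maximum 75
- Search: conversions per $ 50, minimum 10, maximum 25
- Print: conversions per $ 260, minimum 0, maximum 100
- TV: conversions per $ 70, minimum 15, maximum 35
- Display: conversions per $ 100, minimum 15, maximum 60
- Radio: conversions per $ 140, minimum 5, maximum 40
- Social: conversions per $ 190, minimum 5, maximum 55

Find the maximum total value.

41800

Meeting every minimum uses 10+10+0+15+15+5+5 = 60 $, leaving 150.
Highest conversions per $ first: Print 260 > Social 190 > Email 160 > Radio 140 > Display 100 > TV 70 > Search 50.
Print takes 100 more to reach its cap of 100 — 50 left.
Give Social 50 more to hit its cap of 55 — 0 left.
Total = 160×10 + 50×10 + 260×100 + 70×15 + 100×15 + 140×5 + 190×55 = 41800.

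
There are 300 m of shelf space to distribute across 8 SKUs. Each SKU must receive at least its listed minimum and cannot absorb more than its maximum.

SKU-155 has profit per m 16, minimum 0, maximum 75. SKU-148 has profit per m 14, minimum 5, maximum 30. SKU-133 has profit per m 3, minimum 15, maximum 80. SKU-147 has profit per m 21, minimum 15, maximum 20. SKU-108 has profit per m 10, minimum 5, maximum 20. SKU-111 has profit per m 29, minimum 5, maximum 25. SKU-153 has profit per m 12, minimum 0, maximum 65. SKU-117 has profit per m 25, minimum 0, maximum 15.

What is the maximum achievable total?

4270

Meeting every minimum uses 0+5+15+15+5+5+0+0 = 45 m, leaving 255.
Highest profit per m first: SKU-111 29 > SKU-117 25 > SKU-147 21 > SKU-155 16 > SKU-148 14 > SKU-153 12 > SKU-108 10 > SKU-133 3.
Give SKU-111 20 more to hit its cap of 25 → 235 left.
Give SKU-117 15 more to hit its cap of 15 → 220 left.
SKU-147: +5 to 20 (cap) → 215 left.
SKU-155 takes 75 more to reach its cap of 75 → 140 left.
SKU-148: +25 to 30 (cap) → 115 left.
Give SKU-153 65 more to hit its cap of 65 → 50 left.
SKU-108: +15 to 20 (cap) → 35 left.
Only 35 left; SKU-133 takes them to reach 50.
Total = 16×75 + 14×30 + 3×50 + 21×20 + 10×20 + 29×25 + 12×65 + 25×15 = 4270.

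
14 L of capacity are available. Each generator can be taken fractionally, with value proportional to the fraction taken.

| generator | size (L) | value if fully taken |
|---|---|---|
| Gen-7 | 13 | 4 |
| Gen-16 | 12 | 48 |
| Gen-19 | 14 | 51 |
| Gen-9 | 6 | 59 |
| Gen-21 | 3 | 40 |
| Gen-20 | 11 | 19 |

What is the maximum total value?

Sort by value density: Gen-21 40/3≈13.3, Gen-9 59/6≈9.83, Gen-16 48/12≈4, Gen-19 51/14≈3.64, Gen-20 19/11≈1.73, Gen-7 4/13≈0.308.
Gen-21: take in full, 3 L for value 40 ; 11 left.
Take all of Gen-9 (6 L, value 59) ; 5 L left.
5 L left: a 5/12 share of Gen-16 gives 48×5/12 = 20.
Total value = 119.

119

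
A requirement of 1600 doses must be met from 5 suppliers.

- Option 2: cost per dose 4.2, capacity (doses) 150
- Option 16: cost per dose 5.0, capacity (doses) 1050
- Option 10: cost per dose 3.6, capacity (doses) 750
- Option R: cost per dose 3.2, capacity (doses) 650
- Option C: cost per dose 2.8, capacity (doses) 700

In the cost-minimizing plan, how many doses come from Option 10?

250

Fill from the cheapest supplier first.
Option C at 2.8: take all 700 doses → 900 still needed.
Option R at 3.2: take all 650 doses → 250 still needed.
Take 250 from Option 10 at 3.6 to finish.
Option 2, Option 16: unused.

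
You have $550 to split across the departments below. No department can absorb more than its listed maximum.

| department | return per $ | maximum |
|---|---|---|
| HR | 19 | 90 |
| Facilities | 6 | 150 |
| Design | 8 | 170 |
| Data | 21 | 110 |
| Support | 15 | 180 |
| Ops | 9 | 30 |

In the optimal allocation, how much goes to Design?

Order the departments by return per $: Data 21 > HR 19 > Support 15 > Ops 9 > Design 8 > Facilities 6.
Data takes 110 to reach its cap of 110 — 440 left.
Give HR 90 to hit its cap of 90 — 350 left.
Support: +180 to 180 (cap) — 170 left.
Ops: +30 to 30 (cap) — 140 left.
Only 140 left; Design takes them to reach 140.

140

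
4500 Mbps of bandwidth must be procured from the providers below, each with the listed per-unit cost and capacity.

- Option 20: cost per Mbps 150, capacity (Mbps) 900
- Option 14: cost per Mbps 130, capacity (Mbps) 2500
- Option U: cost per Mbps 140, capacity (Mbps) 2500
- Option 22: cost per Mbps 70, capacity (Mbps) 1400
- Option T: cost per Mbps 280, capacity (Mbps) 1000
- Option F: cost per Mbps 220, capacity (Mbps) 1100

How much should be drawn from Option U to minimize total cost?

600

Use providers in increasing cost order.
Take 1400 from Option 22 at 70 — need 3100 more.
Option 14 at 130: take all 2500 Mbps — 600 still needed.
Option U (140): take the remaining 600 — done.
Option 20, Option F, Option T: unused.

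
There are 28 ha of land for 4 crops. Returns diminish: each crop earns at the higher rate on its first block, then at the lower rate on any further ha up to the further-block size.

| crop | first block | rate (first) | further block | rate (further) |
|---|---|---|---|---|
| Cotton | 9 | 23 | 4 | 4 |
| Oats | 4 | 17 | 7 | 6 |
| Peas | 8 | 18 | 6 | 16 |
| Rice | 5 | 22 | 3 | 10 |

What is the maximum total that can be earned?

561

Rank every tier by rate: Cotton/T1 23 > Rice/T1 22 > Peas/T1 18 > Oats/T1 17 > Peas/T2 16 > Rice/T2 10 > Oats/T2 6 > Cotton/T2 4.
Cotton T1 at 23: fill all 9 ; 19 left.
Rice/T1 (22): +5 ; 14 left.
Fill Peas T1 block (8 at 18) ; 6 left.
Oats T1 at 17: fill all 4 ; 2 left.
2 remain; put them into Peas T2 at 16.
Total = 23×9 + 22×5 + 18×8 + 17×4 + 16×2 = 561.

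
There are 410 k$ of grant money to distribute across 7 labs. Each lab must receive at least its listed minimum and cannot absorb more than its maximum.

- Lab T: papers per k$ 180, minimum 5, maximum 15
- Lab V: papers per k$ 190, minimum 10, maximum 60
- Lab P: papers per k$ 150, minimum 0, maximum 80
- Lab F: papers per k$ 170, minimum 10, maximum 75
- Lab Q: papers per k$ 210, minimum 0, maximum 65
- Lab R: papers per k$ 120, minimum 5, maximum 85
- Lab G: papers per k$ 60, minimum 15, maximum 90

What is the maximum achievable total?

Meeting every minimum uses 5+10+0+10+0+5+15 = 45 k$, leaving 365.
Rank by papers per k$: Lab Q 210 > Lab V 190 > Lab T 180 > Lab F 170 > Lab P 150 > Lab R 120 > Lab G 60.
Lab Q takes 65 more to reach its cap of 65 — 300 left.
Lab V takes 50 more to reach its cap of 60 — 250 left.
Give Lab T 10 more to hit its cap of 15 — 240 left.
Lab F takes 65 more to reach its cap of 75 — 175 left.
Give Lab P 80 more to hit its cap of 80 — 95 left.
Lab R: +80 to 85 (cap) — 15 left.
Lab G has room for 75 more but only 15 remain, so it gets 30.
Total = 180×15 + 190×60 + 150×80 + 170×75 + 210×65 + 120×85 + 60×30 = 64500.

64500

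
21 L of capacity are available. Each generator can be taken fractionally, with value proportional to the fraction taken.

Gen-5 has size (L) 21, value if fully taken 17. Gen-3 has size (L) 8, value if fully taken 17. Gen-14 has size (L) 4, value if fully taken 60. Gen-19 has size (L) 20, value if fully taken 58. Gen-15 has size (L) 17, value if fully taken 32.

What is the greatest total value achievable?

109.3

Sort by value density: Gen-14 60/4≈15, Gen-19 58/20≈2.9, Gen-3 17/8≈2.12, Gen-15 32/17≈1.88, Gen-5 17/21≈0.81.
Take all of Gen-14 (4 L, value 60) ; 17 L left.
Fill the last 17 L with part of Gen-19: 17/20 of it earns 49.3.
Total value = 109.3.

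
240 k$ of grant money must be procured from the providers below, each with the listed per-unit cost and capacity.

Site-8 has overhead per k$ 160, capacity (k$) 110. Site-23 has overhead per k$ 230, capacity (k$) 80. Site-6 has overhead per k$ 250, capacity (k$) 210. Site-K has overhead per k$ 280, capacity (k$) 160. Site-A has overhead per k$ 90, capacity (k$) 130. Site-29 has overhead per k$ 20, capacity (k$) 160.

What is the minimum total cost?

Use providers in increasing cost order.
Site-29 at 20: take all 160 k$ → 80 still needed.
Site-A (90): take the remaining 80 → done.
Site-8, Site-23, Site-6, Site-K: unused.
Cost = 160×20 + 80×90 = 10400.

10400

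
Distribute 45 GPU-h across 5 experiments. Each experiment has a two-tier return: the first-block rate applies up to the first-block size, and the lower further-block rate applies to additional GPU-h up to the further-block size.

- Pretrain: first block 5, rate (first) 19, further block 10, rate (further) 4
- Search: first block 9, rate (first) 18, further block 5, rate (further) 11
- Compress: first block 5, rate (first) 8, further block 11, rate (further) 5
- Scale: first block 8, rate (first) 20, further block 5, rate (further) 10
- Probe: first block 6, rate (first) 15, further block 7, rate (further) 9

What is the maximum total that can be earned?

675

Order all 10 blocks by rate: Scale/tier1 20 > Pretrain/tier1 19 > Search/tier1 18 > Probe/tier1 15 > Search/tier2 11 > Scale/tier2 10 > Probe/tier2 9 > Compress/tier1 8 > Compress/tier2 5 > Pretrain/tier2 4.
Scale tier1 at 20: fill all 8 ; 37 left.
Fill Pretrain tier1 block (5 at 19) ; 32 left.
Search/tier1 (18): +9 ; 23 left.
Probe/tier1 (15): +6 ; 17 left.
Search/tier2 (11): +5 ; 12 left.
Fill Scale tier2 block (5 at 10) ; 7 left.
Fill Probe tier2 block (7 at 9) ; 0 left.
Total = 20×8 + 19×5 + 18×9 + 15×6 + 11×5 + 10×5 + 9×7 = 675.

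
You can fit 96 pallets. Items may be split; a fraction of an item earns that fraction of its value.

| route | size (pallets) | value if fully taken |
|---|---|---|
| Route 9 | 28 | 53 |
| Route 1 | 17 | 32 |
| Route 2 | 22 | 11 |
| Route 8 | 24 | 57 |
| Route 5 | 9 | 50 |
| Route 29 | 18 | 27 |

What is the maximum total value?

Rank by value-to-size ratio: Route 5 50/9≈5.56, Route 8 57/24≈2.38, Route 9 53/28≈1.89, Route 1 32/17≈1.88, Route 29 27/18≈1.5, Route 2 11/22≈0.5.
Take all of Route 5 (9 pallets, value 50) ; 87 pallets left.
Take all of Route 8 (24 pallets, value 57) ; 63 pallets left.
Take all of Route 9 (28 pallets, value 53) ; 35 pallets left.
Take all of Route 1 (17 pallets, value 32) ; 18 pallets left.
All 18 pallets of Route 29 fit (value 27) ; 0 remain.
Total value = 219.

219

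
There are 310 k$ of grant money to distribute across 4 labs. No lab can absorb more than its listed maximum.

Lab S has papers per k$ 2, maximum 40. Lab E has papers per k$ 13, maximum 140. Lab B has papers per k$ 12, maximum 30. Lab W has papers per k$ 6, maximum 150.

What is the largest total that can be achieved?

Rank by papers per k$: Lab E 13 > Lab B 12 > Lab W 6 > Lab S 2.
Lab E: +140 to 140 (cap) → 170 left.
Give Lab B 30 to hit its cap of 30 → 140 left.
Lab W has room for 150 but only 140 remain, so it gets 140.
Total = 13×140 + 12×30 + 6×140 = 3020.

3020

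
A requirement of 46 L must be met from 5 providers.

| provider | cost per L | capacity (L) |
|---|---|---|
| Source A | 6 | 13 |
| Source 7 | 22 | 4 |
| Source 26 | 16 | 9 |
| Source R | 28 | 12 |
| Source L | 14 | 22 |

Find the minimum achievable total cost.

Fill from the cheapest provider first.
Source A at 6: take all 13 L ; 33 still needed.
Take 22 from Source L at 14 ; need 11 more.
Source 26 at 16: take all 9 L ; 2 still needed.
Take 2 from Source 7 at 22 to finish.
Source R: unused.
Cost = 13×6 + 22×14 + 9×16 + 2×22 = 574.

574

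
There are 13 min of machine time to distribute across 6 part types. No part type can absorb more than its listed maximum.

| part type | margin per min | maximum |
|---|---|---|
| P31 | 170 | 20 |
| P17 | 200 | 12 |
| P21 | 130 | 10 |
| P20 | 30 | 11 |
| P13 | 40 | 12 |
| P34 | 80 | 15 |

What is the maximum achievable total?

Rank by margin per min: P17 200 > P31 170 > P21 130 > P34 80 > P13 40 > P20 30.
P17: +12 to 12 (cap) → 1 left.
P31: +1 (room for 20) → 1. Pool exhausted.
Total = 170×1 + 200×12 = 2570.

2570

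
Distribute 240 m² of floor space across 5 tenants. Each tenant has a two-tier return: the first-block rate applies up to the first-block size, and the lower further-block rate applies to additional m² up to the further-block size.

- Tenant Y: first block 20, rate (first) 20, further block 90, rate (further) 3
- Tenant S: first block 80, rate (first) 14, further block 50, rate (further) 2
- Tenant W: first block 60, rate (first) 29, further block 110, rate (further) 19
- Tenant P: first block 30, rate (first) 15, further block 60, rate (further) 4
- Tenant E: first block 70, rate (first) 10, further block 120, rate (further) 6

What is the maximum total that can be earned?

4960

Order all 10 blocks by rate: Tenant W/first 29 > Tenant Y/first 20 > Tenant W/second 19 > Tenant P/first 15 > Tenant S/first 14 > Tenant E/first 10 > Tenant E/second 6 > Tenant P/second 4 > Tenant Y/second 3 > Tenant S/second 2.
Tenant W/first (29): +60 → 180 left.
Tenant Y/first (20): +20 → 160 left.
Tenant W/second (19): +110 → 50 left.
Fill Tenant P first block (30 at 15) → 20 left.
Tenant S first at 14: only 20 left, fill 20.
Total = 29×60 + 20×20 + 19×110 + 15×30 + 14×20 = 4960.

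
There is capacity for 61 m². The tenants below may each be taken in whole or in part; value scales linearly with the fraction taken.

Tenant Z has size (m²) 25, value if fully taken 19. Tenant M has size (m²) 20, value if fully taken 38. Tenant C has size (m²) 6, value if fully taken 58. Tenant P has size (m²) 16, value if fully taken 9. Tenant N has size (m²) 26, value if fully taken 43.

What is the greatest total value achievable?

145.84

Rank by value-to-size ratio: Tenant C 58/6≈9.67, Tenant M 38/20≈1.9, Tenant N 43/26≈1.65, Tenant Z 19/25≈0.76, Tenant P 9/16≈0.562.
Tenant C: take in full, 6 m² for value 58 ; 55 left.
Tenant M: take in full, 20 m² for value 38 ; 35 left.
Take all of Tenant N (26 m², value 43) ; 9 m² left.
9 m² left: a 9/25 share of Tenant Z gives 19×9/25 = 6.84.
Total value = 145.84.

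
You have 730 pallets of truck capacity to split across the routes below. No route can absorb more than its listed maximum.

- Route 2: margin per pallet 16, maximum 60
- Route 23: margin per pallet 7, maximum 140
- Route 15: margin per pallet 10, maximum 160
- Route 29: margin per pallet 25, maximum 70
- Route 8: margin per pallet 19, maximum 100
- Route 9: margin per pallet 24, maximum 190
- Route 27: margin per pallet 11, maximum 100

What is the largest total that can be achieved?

Order the routes by margin per pallet: Route 29 25 > Route 9 24 > Route 8 19 > Route 2 16 > Route 27 11 > Route 15 10 > Route 23 7.
Route 29: +70 to 70 (cap) — 660 left.
Route 9 takes 190 to reach its cap of 190 — 470 left.
Route 8 takes 100 to reach its cap of 100 — 370 left.
Route 2: +60 to 60 (cap) — 310 left.
Route 27: +100 to 100 (cap) — 210 left.
Give Route 15 160 to hit its cap of 160 — 50 left.
Route 23 has room for 140 but only 50 remain, so it gets 50.
Total = 16×60 + 7×50 + 10×160 + 25×70 + 19×100 + 24×190 + 11×100 = 12220.

12220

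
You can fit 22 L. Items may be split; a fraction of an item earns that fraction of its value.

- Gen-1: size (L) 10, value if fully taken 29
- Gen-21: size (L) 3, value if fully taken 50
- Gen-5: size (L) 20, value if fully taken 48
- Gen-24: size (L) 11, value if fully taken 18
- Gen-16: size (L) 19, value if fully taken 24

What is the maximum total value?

100.6

Sort by value density: Gen-21 50/3≈16.7, Gen-1 29/10≈2.9, Gen-5 48/20≈2.4, Gen-24 18/11≈1.64, Gen-16 24/19≈1.26.
All 3 L of Gen-21 fit (value 50) ; 19 remain.
All 10 L of Gen-1 fit (value 29) ; 9 remain.
Only 9 L remain; take 9/20 of Gen-5 for value 48×9/20 = 21.6.
Total value = 100.6.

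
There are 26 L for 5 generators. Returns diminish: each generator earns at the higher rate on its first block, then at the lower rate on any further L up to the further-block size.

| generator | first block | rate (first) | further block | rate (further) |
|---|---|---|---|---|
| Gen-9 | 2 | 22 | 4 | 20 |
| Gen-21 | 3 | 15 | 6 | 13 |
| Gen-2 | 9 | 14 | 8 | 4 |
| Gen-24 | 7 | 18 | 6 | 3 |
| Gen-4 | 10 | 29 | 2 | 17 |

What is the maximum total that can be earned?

Order all 10 blocks by rate: Gen-4/tier1 29 > Gen-9/tier1 22 > Gen-9/tier2 20 > Gen-24/tier1 18 > Gen-4/tier2 17 > Gen-21/tier1 15 > Gen-2/tier1 14 > Gen-21/tier2 13 > Gen-2/tier2 4 > Gen-24/tier2 3.
Gen-4 tier1 at 29: fill all 10 — 16 left.
Fill Gen-9 tier1 block (2 at 22) — 14 left.
Fill Gen-9 tier2 block (4 at 20) — 10 left.
Fill Gen-24 tier1 block (7 at 18) — 3 left.
Gen-4/tier2 (17): +2 — 1 left.
Gen-21/tier1: +1 of 3 at 15; pool empty.
Total = 29×10 + 22×2 + 20×4 + 18×7 + 17×2 + 15×1 = 589.

589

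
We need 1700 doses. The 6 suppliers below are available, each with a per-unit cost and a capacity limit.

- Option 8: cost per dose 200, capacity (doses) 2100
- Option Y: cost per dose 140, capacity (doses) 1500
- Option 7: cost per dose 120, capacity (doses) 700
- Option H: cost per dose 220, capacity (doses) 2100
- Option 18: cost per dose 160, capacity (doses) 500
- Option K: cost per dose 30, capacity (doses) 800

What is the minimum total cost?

136000

Use suppliers in increasing cost order.
Take 800 from Option K at 30 ; need 900 more.
Option 7 at 120: take all 700 doses ; 200 still needed.
Take 200 from Option Y at 140 to finish.
Option 18, Option 8, Option H: unused.
Cost = 800×30 + 700×120 + 200×140 = 136000.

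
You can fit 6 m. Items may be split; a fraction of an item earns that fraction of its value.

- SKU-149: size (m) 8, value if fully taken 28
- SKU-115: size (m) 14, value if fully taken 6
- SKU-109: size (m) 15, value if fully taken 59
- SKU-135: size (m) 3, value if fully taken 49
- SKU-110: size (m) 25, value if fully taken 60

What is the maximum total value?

Sort by value density: SKU-135 49/3≈16.3, SKU-109 59/15≈3.93, SKU-149 28/8≈3.5, SKU-110 60/25≈2.4, SKU-115 6/14≈0.429.
Take all of SKU-135 (3 m, value 49) — 3 m left.
Only 3 m remain; take 3/15 of SKU-109 for value 59×3/15 = 11.8.
Total value = 60.8.

60.8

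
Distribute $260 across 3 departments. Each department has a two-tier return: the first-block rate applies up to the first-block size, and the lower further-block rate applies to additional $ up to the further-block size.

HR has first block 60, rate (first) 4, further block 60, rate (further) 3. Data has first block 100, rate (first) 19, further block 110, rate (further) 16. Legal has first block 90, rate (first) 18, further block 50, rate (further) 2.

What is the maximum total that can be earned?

4640

Rank every tier by rate: Data/tier1 19 > Legal/tier1 18 > Data/tier2 16 > HR/tier1 4 > HR/tier2 3 > Legal/tier2 2.
Data/tier1 (19): +100 — 160 left.
Fill Legal tier1 block (90 at 18) — 70 left.
Data/tier2: +70 of 110 at 16; pool empty.
Total = 19×100 + 18×90 + 16×70 = 4640.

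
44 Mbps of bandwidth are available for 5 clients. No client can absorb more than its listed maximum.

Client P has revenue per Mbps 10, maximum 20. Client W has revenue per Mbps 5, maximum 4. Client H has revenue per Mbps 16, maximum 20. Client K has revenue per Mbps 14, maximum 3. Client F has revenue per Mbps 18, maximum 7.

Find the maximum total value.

628

Rank by revenue per Mbps: Client F 18 > Client H 16 > Client K 14 > Client P 10 > Client W 5.
Give Client F 7 to hit its cap of 7 — 37 left.
Client H takes 20 to reach its cap of 20 — 17 left.
Give Client K 3 to hit its cap of 3 — 14 left.
Client P has room for 20 but only 14 remain, so it gets 14.
Total = 10×14 + 16×20 + 14×3 + 18×7 = 628.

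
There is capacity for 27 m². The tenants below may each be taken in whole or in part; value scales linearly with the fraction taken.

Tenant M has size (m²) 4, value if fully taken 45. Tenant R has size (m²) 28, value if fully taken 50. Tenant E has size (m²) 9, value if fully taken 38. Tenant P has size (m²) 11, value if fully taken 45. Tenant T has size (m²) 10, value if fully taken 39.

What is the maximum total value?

Sort by value density: Tenant M 45/4≈11.2, Tenant E 38/9≈4.22, Tenant P 45/11≈4.09, Tenant T 39/10≈3.9, Tenant R 50/28≈1.79.
Take all of Tenant M (4 m², value 45) → 23 m² left.
All 9 m² of Tenant E fit (value 38) → 14 remain.
Tenant P: take in full, 11 m² for value 45 → 3 left.
Only 3 m² remain; take 3/10 of Tenant T for value 39×3/10 = 11.7.
Total value = 139.7.

139.7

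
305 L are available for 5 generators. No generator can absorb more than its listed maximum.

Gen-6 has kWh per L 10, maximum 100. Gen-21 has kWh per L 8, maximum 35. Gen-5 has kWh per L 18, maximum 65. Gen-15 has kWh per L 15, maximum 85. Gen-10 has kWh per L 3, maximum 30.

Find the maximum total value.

Highest kWh per L first: Gen-5 18 > Gen-15 15 > Gen-6 10 > Gen-21 8 > Gen-10 3.
Give Gen-5 65 to hit its cap of 65 ; 240 left.
Gen-15 takes 85 to reach its cap of 85 ; 155 left.
Gen-6: +100 to 100 (cap) ; 55 left.
Give Gen-21 35 to hit its cap of 35 ; 20 left.
Gen-10: +20 (room for 30) → 20. Pool exhausted.
Total = 10×100 + 8×35 + 18×65 + 15×85 + 3×20 = 3785.

3785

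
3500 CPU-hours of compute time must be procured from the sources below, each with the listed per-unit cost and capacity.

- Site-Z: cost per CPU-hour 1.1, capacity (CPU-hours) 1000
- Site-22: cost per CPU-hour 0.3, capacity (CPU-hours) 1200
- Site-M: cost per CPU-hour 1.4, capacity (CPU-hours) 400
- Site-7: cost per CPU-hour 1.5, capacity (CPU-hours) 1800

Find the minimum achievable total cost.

Cheapest first:
Site-22 (0.3): use full 1200 → 2300 CPU-hours to go.
Site-Z at 1.1: take all 1000 CPU-hours → 1300 still needed.
Take 400 from Site-M at 1.4 → need 900 more.
Site-7 (1.5): take the remaining 900 → done.
Cost = 1200×0.3 + 1000×1.1 + 400×1.4 + 900×1.5 = 3370.

3370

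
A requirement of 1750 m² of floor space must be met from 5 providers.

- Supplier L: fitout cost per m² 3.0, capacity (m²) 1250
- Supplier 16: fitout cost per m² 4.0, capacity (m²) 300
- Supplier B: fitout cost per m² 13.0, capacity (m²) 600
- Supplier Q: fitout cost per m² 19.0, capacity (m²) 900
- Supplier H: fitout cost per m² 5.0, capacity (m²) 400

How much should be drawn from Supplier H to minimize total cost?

200

Fill from the cheapest provider first.
Supplier L (3.0): use full 1250 — 500 m² to go.
Take 300 from Supplier 16 at 4.0 — need 200 more.
Take 200 from Supplier H at 5.0 to finish.
Supplier B, Supplier Q: unused.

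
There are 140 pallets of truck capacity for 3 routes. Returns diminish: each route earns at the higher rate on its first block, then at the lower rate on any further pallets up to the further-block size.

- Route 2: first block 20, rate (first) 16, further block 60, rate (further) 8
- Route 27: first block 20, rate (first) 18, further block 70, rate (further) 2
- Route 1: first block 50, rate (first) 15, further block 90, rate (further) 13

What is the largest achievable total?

Treat each block as its own option and order by rate: Route 27/first 18 > Route 2/first 16 > Route 1/first 15 > Route 1/second 13 > Route 2/second 8 > Route 27/second 2.
Route 27/first (18): +20 — 120 left.
Route 2/first (16): +20 — 100 left.
Route 1 first at 15: fill all 50 — 50 left.
50 remain; put them into Route 1 second at 13.
Total = 18×20 + 16×20 + 15×50 + 13×50 = 2080.

2080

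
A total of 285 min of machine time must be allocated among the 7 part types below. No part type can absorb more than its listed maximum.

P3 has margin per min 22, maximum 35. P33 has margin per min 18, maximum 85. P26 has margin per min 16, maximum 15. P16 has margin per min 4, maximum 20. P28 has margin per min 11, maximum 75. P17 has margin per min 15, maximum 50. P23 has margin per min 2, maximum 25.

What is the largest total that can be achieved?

4205

Order the part types by margin per min: P3 22 > P33 18 > P26 16 > P17 15 > P28 11 > P16 4 > P23 2.
Give P3 35 to hit its cap of 35 ; 250 left.
P33 takes 85 to reach its cap of 85 ; 165 left.
Give P26 15 to hit its cap of 15 ; 150 left.
Give P17 50 to hit its cap of 50 ; 100 left.
Give P28 75 to hit its cap of 75 ; 25 left.
Give P16 20 to hit its cap of 20 ; 5 left.
Only 5 left; P23 takes them to reach 5.
Total = 22×35 + 18×85 + 16×15 + 4×20 + 11×75 + 15×50 + 2×5 = 4205.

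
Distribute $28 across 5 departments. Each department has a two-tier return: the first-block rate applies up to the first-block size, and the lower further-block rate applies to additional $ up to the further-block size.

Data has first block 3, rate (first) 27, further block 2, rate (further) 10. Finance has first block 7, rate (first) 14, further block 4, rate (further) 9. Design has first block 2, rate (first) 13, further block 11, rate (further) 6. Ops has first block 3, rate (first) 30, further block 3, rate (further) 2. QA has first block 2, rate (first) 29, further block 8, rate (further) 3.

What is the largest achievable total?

439

Order all 10 blocks by rate: Ops/T1 30 > QA/T1 29 > Data/T1 27 > Finance/T1 14 > Design/T1 13 > Data/T2 10 > Finance/T2 9 > Design/T2 6 > QA/T2 3 > Ops/T2 2.
Fill Ops T1 block (3 at 30) ; 25 left.
Fill QA T1 block (2 at 29) ; 23 left.
Fill Data T1 block (3 at 27) ; 20 left.
Fill Finance T1 block (7 at 14) ; 13 left.
Design/T1 (13): +2 ; 11 left.
Fill Data T2 block (2 at 10) ; 9 left.
Fill Finance T2 block (4 at 9) ; 5 left.
5 remain; put them into Design T2 at 6.
Total = 30×3 + 29×2 + 27×3 + 14×7 + 13×2 + 10×2 + 9×4 + 6×5 = 439.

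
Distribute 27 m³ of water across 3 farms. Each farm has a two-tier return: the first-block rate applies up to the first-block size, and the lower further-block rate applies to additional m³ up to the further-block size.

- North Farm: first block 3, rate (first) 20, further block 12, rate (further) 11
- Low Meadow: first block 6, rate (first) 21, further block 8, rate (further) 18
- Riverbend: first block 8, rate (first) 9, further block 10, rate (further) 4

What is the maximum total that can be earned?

440

Rank every tier by rate: Low Meadow/first 21 > North Farm/first 20 > Low Meadow/second 18 > North Farm/second 11 > Riverbend/first 9 > Riverbend/second 4.
Fill Low Meadow first block (6 at 21) → 21 left.
Fill North Farm first block (3 at 20) → 18 left.
Low Meadow/second (18): +8 → 10 left.
North Farm second at 11: only 10 left, fill 10.
Total = 21×6 + 20×3 + 18×8 + 11×10 = 440.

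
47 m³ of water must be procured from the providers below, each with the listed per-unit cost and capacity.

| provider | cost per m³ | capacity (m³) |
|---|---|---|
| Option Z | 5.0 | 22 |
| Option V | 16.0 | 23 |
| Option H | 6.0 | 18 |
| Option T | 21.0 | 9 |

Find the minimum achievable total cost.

330

Fill from the cheapest provider first.
Take 22 from Option Z at 5.0 — need 25 more.
Option H at 6.0: take all 18 m³ — 7 still needed.
Option V at 16.0: take 7 of its 23 — requirement met.
Option T: unused.
Cost = 22×5.0 + 18×6.0 + 7×16.0 = 330.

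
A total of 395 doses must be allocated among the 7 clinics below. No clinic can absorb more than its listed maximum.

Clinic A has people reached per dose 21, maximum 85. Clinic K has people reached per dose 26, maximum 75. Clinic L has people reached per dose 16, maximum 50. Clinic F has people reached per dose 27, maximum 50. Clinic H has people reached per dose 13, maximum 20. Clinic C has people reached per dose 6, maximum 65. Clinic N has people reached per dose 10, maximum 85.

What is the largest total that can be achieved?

Rank by people reached per dose: Clinic F 27 > Clinic K 26 > Clinic A 21 > Clinic L 16 > Clinic H 13 > Clinic N 10 > Clinic C 6.
Clinic F takes 50 to reach its cap of 50 — 345 left.
Give Clinic K 75 to hit its cap of 75 — 270 left.
Clinic A takes 85 to reach its cap of 85 — 185 left.
Give Clinic L 50 to hit its cap of 50 — 135 left.
Clinic H: +20 to 20 (cap) — 115 left.
Clinic N takes 85 to reach its cap of 85 — 30 left.
Clinic C has room for 65 but only 30 remain, so it gets 30.
Total = 21×85 + 26×75 + 16×50 + 27×50 + 13×20 + 6×30 + 10×85 = 7175.

7175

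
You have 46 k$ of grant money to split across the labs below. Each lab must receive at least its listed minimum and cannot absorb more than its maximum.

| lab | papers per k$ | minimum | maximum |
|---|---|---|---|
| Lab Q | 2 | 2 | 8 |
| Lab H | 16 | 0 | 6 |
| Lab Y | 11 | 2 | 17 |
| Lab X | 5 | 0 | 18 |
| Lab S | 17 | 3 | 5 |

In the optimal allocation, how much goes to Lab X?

16

Meeting every minimum uses 2+0+2+0+3 = 7 k$, leaving 39.
Order the labs by papers per k$: Lab S 17 > Lab H 16 > Lab Y 11 > Lab X 5 > Lab Q 2.
Give Lab S 2 more to hit its cap of 5 ; 37 left.
Lab H: +6 to 6 (cap) ; 31 left.
Lab Y: +15 to 17 (cap) ; 16 left.
Lab X has room for 18 more but only 16 remain, so it gets 16.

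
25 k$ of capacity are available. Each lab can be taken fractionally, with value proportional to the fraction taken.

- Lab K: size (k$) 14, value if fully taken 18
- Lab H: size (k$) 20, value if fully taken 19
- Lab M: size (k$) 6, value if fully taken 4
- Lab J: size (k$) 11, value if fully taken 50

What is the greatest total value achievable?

Rank by value-to-size ratio: Lab J 50/11≈4.55, Lab K 18/14≈1.29, Lab H 19/20≈0.95, Lab M 4/6≈0.667.
Lab J: take in full, 11 k$ for value 50 — 14 left.
Take all of Lab K (14 k$, value 18) — 0 k$ left.
Total value = 68.

68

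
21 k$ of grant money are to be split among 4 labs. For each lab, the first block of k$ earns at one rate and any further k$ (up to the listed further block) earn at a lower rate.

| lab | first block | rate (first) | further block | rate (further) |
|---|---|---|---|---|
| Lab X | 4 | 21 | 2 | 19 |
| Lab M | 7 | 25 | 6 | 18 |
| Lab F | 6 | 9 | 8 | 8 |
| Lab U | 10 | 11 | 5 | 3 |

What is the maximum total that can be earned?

Treat each block as its own option and order by rate: Lab M/T1 25 > Lab X/T1 21 > Lab X/T2 19 > Lab M/T2 18 > Lab U/T1 11 > Lab F/T1 9 > Lab F/T2 8 > Lab U/T2 3.
Fill Lab M T1 block (7 at 25) → 14 left.
Lab X/T1 (21): +4 → 10 left.
Lab X/T2 (19): +2 → 8 left.
Lab M T2 at 18: fill all 6 → 2 left.
2 remain; put them into Lab U T1 at 11.
Total = 25×7 + 21×4 + 19×2 + 18×6 + 11×2 = 427.

427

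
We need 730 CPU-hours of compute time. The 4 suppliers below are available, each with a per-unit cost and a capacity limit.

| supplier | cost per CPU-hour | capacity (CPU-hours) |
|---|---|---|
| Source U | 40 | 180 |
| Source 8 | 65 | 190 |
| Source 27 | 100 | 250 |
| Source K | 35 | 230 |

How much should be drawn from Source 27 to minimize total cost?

Use suppliers in increasing cost order.
Take 230 from Source K at 35 ; need 500 more.
Source U at 40: take all 180 CPU-hours ; 320 still needed.
Take 190 from Source 8 at 65 ; need 130 more.
Take 130 from Source 27 at 100 to finish.

130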